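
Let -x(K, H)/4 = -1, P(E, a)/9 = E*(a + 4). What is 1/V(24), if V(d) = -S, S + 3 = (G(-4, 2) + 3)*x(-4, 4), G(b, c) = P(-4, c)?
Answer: 1/855 ≈ 0.0011696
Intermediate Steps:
P(E, a) = 9*E*(4 + a) (P(E, a) = 9*(E*(a + 4)) = 9*(E*(4 + a)) = 9*E*(4 + a))
x(K, H) = 4 (x(K, H) = -4*(-1) = 4)
G(b, c) = -144 - 36*c (G(b, c) = 9*(-4)*(4 + c) = -144 - 36*c)
S = -855 (S = -3 + ((-144 - 36*2) + 3)*4 = -3 + ((-144 - 72) + 3)*4 = -3 + (-216 + 3)*4 = -3 - 213*4 = -3 - 852 = -855)
V(d) = 855 (V(d) = -1*(-855) = 855)
1/V(24) = 1/855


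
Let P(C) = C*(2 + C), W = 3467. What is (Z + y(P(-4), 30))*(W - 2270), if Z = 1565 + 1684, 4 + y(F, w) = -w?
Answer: 3848355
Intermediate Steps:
y(F, w) = -4 - w
Z = 3249
(Z + y(P(-4), 30))*(W - 2270) = (3249 + (-4 - 1*30))*(3467 - 2270) = (3249 + (-4 - 30))*1197 = (3249 - 34)*1197 = 3215*1197 = 3848355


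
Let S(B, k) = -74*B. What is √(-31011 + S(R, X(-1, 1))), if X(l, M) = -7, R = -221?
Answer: I*√14657 ≈ 121.07*I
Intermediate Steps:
√(-31011 + S(R, X(-1, 1))) = √(-31011 - 74*(-221)) = √(-31011 + 16354) = √(-14657) = I*√14657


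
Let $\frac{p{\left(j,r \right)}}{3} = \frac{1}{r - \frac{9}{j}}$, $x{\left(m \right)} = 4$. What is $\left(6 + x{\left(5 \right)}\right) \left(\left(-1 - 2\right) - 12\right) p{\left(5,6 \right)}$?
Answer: $- \frac{750}{7} \approx -107.14$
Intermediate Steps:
$p{\left(j,r \right)} = \frac{3}{r - \frac{9}{j}}$
$\left(6 + x{\left(5 \right)}\right) \left(\left(-1 - 2\right) - 12\right) p{\left(5,6 \right)} = \left(6 + 4\right) \left(\left(-1 - 2\right) - 12\right) 3 \cdot 5 \frac{1}{-9 + 5 \cdot 6} = 10 \left(\left(-1 - 2\right) - 12\right) 3 \cdot 5 \frac{1}{-9 + 30} = 10 \left(-3 - 12\right) 3 \cdot 5 \cdot \frac{1}{21} = 10 \left(-15\right) 3 \cdot 5 \cdot \frac{1}{21} = \left(-150\right) \frac{5}{7} = - \frac{750}{7}$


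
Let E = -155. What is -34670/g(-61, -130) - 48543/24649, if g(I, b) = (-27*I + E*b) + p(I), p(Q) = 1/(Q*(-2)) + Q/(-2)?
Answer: -58381683592/16409800611 ≈ -3.5577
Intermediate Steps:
p(Q) = -Q/2 - 1/(2*Q) (p(Q) = -½/Q + Q*(-½) = -1/(2*Q) - Q/2 = -Q/2 - 1/(2*Q))
g(I, b) = -155*b - 27*I + (-1 - I²)/(2*I) (g(I, b) = (-27*I - 155*b) + (-1 - I²)/(2*I) = (-155*b - 27*I) + (-1 - I²)/(2*I) = -155*b - 27*I + (-1 - I²)/(2*I))
-34670/g(-61, -130) - 48543/24649 = -34670/(-155*(-130) - 55/2*(-61) - ½/(-61)) - 48543/24649 = -34670/(20150 + 3355/2 - ½*(-1/61)) - 48543*1/24649 = -34670/(20150 + 3355/2 + 1/122) - 48543/24649 = -34670/1331478/61 - 48543/24649 = -34670*61/1331478 - 48543/24649 = -1057435/665739 - 48543/24649 = -58381683592/16409800611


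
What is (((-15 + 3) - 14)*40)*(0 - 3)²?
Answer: -9360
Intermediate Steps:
(((-15 + 3) - 14)*40)*(0 - 3)² = ((-12 - 14)*40)*(-3)² = -26*40*9 = -1040*9 = -9360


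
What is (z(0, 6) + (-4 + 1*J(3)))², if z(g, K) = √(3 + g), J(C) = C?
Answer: (1 - √3)² ≈ 0.53590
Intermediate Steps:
(z(0, 6) + (-4 + 1*J(3)))² = (√(3 + 0) + (-4 + 1*3))² = (√3 + (-4 + 3))² = (√3 - 1)² = (-1 + √3)²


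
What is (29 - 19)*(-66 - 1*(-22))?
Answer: -440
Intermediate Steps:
(29 - 19)*(-66 - 1*(-22)) = 10*(-66 + 22) = 10*(-44) = -440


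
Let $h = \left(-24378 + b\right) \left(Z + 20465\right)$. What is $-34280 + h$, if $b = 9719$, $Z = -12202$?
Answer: $-121161597$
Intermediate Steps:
$h = -121127317$ ($h = \left(-24378 + 9719\right) \left(-12202 + 20465\right) = \left(-14659\right) 8263 = -121127317$)
$-34280 + h = -34280 - 121127317 = -121161597$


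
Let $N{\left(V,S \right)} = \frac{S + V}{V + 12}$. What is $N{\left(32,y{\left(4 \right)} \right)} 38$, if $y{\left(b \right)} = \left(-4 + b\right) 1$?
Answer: $\frac{304}{11} \approx 27.636$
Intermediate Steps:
$y{\left(b \right)} = -4 + b$
$N{\left(V,S \right)} = \frac{S + V}{12 + V}$
$N{\left(32,y{\left(4 \right)} \right)} 38 = \frac{\left(-4 + 4\right) + 32}{12 + 32} \cdot 38 = \frac{0 + 32}{44} \cdot 38 = \frac{1}{44} \cdot 32 \cdot 38 = \frac{8}{11} \cdot 38 = \frac{304}{11}$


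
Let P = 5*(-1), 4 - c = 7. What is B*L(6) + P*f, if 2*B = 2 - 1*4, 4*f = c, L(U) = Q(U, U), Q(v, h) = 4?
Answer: -¼ ≈ -0.25000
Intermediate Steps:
c = -3 (c = 4 - 1*7 = 4 - 7 = -3)
L(U) = 4
f = -¾ (f = (¼)*(-3) = -¾ ≈ -0.75000)
P = -5
B = -1 (B = (2 - 1*4)/2 = (2 - 4)/2 = (½)*(-2) = -1)
B*L(6) + P*f = -1*4 - 5*(-¾) = -4 + 15/4 = -¼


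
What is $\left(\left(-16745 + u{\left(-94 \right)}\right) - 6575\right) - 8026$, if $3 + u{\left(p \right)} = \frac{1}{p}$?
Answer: $- \frac{2946807}{94} \approx -31349.0$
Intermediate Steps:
$u{\left(p \right)} = -3 + \frac{1}{p}$
$\left(\left(-16745 + u{\left(-94 \right)}\right) - 6575\right) - 8026 = \left(\left(-16745 - \left(3 - \frac{1}{-94}\right)\right) - 6575\right) - 8026 = \left(\left(-16745 - \frac{283}{94}\right) - 6575\right) - 8026 = \left(- \frac{1574313}{94} - 6575\right) - 8026 = - \frac{2192363}{94} - 8026 = - \frac{2946807}{94}$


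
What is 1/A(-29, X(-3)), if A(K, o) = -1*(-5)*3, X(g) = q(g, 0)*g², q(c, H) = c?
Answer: 1/15 ≈ 0.066667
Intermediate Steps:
X(g) = g³ (X(g) = g*g² = g³)
A(K, o) = 15 (A(K, o) = 5*3 = 15)
1/A(-29, X(-3)) = 1/15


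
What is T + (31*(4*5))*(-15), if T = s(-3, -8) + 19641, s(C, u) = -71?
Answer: 10270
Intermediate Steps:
T = 19570 (T = -71 + 19641 = 19570)
T + (31*(4*5))*(-15) = 19570 + (31*(4*5))*(-15) = 19570 + (31*20)*(-15) = 19570 + 620*(-15) = 19570 - 9300 = 10270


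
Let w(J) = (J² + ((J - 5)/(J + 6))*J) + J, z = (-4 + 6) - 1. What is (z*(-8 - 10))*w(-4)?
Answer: -540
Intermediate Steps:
z = 1 (z = 2 - 1 = 1)
w(J) = J + J² + J*(-5 + J)/(6 + J) (w(J) = (J² + ((-5 + J)/(6 + J))*J) + J = (J² + J*(-5 + J)/(6 + J)) + J = J + J² + J*(-5 + J)/(6 + J))
(z*(-8 - 10))*w(-4) = (1*(-8 - 10))*(-4*(1 + (-4)² + 8*(-4))/(6 - 4)) = (1*(-18))*(-4*(1 + 16 - 32)/2) = -(-72)*(-15)/2 = -18*30 = -540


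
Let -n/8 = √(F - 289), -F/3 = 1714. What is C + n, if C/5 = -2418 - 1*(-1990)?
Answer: -2140 - 8*I*√5431 ≈ -2140.0 - 589.56*I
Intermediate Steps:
F = -5142 (F = -3*1714 = -5142)
C = -2140 (C = 5*(-2418 - 1*(-1990)) = 5*(-2418 + 1990) = 5*(-428) = -2140)
n = -8*I*√5431 (n = -8*√(-5142 - 289) = -8*I*√5431 ≈ -589.56*I)
C + n = -2140 - 8*I*√5431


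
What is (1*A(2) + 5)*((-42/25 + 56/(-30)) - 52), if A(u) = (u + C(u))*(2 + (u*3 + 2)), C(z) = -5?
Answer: 4166/3 ≈ 1388.7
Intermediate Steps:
A(u) = (-5 + u)*(4 + 3*u) (A(u) = (u - 5)*(2 + (u*3 + 2)) = (-5 + u)*(2 + (3*u + 2)) = (-5 + u)*(2 + (2 + 3*u)) = (-5 + u)*(4 + 3*u))
(1*A(2) + 5)*((-42/25 + 56/(-30)) - 52) = (1*(-20 - 11*2 + 3*2²) + 5)*((-42/25 + 56/(-30)) - 52) = (1*(-20 - 22 + 3*4) + 5)*((-42*1/25 + 56*(-1/30)) - 52) = (1*(-20 - 22 + 12) + 5)*((-42/25 - 28/15) - 52) = (1*(-30) + 5)*(-266/75 - 52) = (-30 + 5)*(-4166/75) = -25*(-4166/75) = 4166/3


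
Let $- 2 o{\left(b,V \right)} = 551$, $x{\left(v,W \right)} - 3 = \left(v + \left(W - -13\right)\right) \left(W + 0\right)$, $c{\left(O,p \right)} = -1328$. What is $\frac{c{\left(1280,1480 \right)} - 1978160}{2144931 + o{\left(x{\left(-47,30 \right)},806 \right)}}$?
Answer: $- \frac{3958976}{4289311} \approx -0.92299$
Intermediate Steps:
$x{\left(v,W \right)} = 3 + W \left(13 + W + v\right)$ ($x{\left(v,W \right)} = 3 + \left(v + \left(W - -13\right)\right) \left(W + 0\right) = 3 + \left(v + \left(W + 13\right)\right) W = 3 + \left(v + \left(13 + W\right)\right) W = 3 + \left(13 + W + v\right) W = 3 + W \left(13 + W + v\right)$)
$o{\left(b,V \right)} = - \frac{551}{2}$ ($o{\left(b,V \right)} = \left(- \frac{1}{2}\right) 551 = - \frac{551}{2}$)
$\frac{c{\left(1280,1480 \right)} - 1978160}{2144931 + o{\left(x{\left(-47,30 \right)},806 \right)}} = \frac{-1328 - 1978160}{2144931 - \frac{551}{2}} = \frac{-1328 - 1978160}{\frac{4289311}{2}} = \left(-1328 - 1978160\right) \frac{2}{4289311} = \left(-1979488\right) \frac{2}{4289311} = - \frac{3958976}{4289311}$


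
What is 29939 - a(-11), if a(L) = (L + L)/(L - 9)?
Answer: 299379/10 ≈ 29938.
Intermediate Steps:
a(L) = 2*L/(-9 + L) (a(L) = (2*L)/(-9 + L) = 2*L/(-9 + L))
29939 - a(-11) = 29939 - 2*(-11)/(-9 - 11) = 29939 - 2*(-11)/(-20) = 29939 - 2*(-11)*(-1)/20 = 29939 - 1*11/10 = 29939 - 11/10 = 299379/10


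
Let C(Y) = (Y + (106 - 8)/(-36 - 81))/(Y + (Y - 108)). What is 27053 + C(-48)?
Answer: 322853359/11934 ≈ 27053.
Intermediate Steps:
C(Y) = (-98/117 + Y)/(-108 + 2*Y) (C(Y) = (Y + 98/(-117))/(Y + (-108 + Y)) = (Y + 98*(-1/117))/(-108 + 2*Y) = (Y - 98/117)/(-108 + 2*Y) = (-98/117 + Y)/(-108 + 2*Y))
27053 + C(-48) = 27053 + (-98 + 117*(-48))/(234*(-54 - 48)) = 27053 + (1/234)*(-98 - 5616)/(-102) = 27053 + (1/234)*(-1/102)*(-5714) = 27053 + 2857/11934 = 322853359/11934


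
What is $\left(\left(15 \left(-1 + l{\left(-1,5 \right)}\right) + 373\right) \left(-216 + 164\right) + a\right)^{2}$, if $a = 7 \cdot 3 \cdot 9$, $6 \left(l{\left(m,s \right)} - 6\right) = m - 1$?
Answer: $521985409$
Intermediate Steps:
$l{\left(m,s \right)} = \frac{35}{6} + \frac{m}{6}$ ($l{\left(m,s \right)} = 6 + \frac{m - 1}{6} = 6 + \frac{-1 + m}{6} = 6 + \left(- \frac{1}{6} + \frac{m}{6}\right) = \frac{35}{6} + \frac{m}{6}$)
$a = 189$ ($a = 21 \cdot 9 = 189$)
$\left(\left(15 \left(-1 + l{\left(-1,5 \right)}\right) + 373\right) \left(-216 + 164\right) + a\right)^{2} = \left(\left(15 \left(-1 + \left(\frac{35}{6} + \frac{1}{6} \left(-1\right)\right)\right) + 373\right) \left(-216 + 164\right) + 189\right)^{2} = \left(\left(15 \left(-1 + \left(\frac{35}{6} - \frac{1}{6}\right)\right) + 373\right) \left(-52\right) + 189\right)^{2} = \left(\left(15 \left(-1 + \frac{17}{3}\right) + 373\right) \left(-52\right) + 189\right)^{2} = \left(\left(15 \cdot \frac{14}{3} + 373\right) \left(-52\right) + 189\right)^{2} = \left(\left(70 + 373\right) \left(-52\right) + 189\right)^{2} = \left(443 \left(-52\right) + 189\right)^{2} = \left(-23036 + 189\right)^{2} = \left(-22847\right)^{2} = 521985409$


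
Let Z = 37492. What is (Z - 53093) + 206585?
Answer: 190984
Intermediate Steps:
(Z - 53093) + 206585 = (37492 - 53093) + 206585 = -15601 + 206585 = 190984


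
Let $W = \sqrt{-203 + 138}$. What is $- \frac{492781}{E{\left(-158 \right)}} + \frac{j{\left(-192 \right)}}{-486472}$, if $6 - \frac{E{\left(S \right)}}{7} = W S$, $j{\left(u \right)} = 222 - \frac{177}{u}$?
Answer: $\frac{- 1127093 \sqrt{65} + 1095881910833 i}{31134208 \left(- 3 i + 79 \sqrt{65}\right)} \approx -0.26076 + 55.263 i$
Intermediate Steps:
$W = i \sqrt{65}$ ($W = \sqrt{-65} = i \sqrt{65} \approx 8.0623 i$)
$E{\left(S \right)} = 42 - 7 i S \sqrt{65}$ ($E{\left(S \right)} = 42 - 7 i \sqrt{65} S = 42 - 7 i S \sqrt{65}$)
$- \frac{492781}{E{\left(-158 \right)}} + \frac{j{\left(-192 \right)}}{-486472} = - \frac{492781}{42 - 7 i \left(-158\right) \sqrt{65}} + \frac{222 - \frac{177}{-192}}{-486472} = - \frac{492781}{42 + 1106 i \sqrt{65}} + \left(222 - - \frac{59}{64}\right) \left(- \frac{1}{486472}\right) = - \frac{492781}{42 + 1106 i \sqrt{65}} + \left(222 + \frac{59}{64}\right) \left(- \frac{1}{486472}\right) = - \frac{492781}{42 + 1106 i \sqrt{65}} + \frac{14267}{64} \left(- \frac{1}{486472}\right) = - \frac{492781}{42 + 1106 i \sqrt{65}} - \frac{14267}{31134208} = - \frac{14267}{31134208} - \frac{492781}{42 + 1106 i \sqrt{65}}$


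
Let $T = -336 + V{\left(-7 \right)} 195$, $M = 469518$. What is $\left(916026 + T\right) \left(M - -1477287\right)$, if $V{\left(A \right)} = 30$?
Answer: $1794058679700$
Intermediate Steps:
$T = 5514$ ($T = -336 + 30 \cdot 195 = -336 + 5850 = 5514$)
$\left(916026 + T\right) \left(M - -1477287\right) = \left(916026 + 5514\right) \left(469518 - -1477287\right) = 921540 \left(469518 + 1477287\right) = 921540 \cdot 1946805 = 1794058679700$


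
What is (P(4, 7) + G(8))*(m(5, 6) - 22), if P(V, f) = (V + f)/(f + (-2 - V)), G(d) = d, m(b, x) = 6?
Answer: -304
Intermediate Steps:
P(V, f) = (V + f)/(-2 + f - V)
(P(4, 7) + G(8))*(m(5, 6) - 22) = ((4 + 7)/(-2 + 7 - 1*4) + 8)*(6 - 22) = (11/(-2 + 7 - 4) + 8)*(-16) = (11/1 + 8)*(-16) = (1*11 + 8)*(-16) = (11 + 8)*(-16) = 19*(-16) = -304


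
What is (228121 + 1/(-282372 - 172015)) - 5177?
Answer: 101302855327/454387 ≈ 2.2294e+5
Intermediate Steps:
(228121 + 1/(-282372 - 172015)) - 5177 = (228121 + 1/(-454387)) - 5177 = (228121 - 1/454387) - 5177 = 103655216826/454387 - 5177 = 101302855327/454387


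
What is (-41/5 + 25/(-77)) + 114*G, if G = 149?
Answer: 6536328/385 ≈ 16977.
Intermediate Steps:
(-41/5 + 25/(-77)) + 114*G = (-41/5 + 25/(-77)) + 114*149 = (-41*⅕ + 25*(-1/77)) + 16986 = (-41/5 - 25/77) + 16986 = -3282/385 + 16986 = 6536328/385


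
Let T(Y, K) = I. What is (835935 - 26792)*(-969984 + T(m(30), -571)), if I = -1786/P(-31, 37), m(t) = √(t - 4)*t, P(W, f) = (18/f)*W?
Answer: -218948023181785/279 ≈ -7.8476e+11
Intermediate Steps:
P(W, f) = 18*W/f
m(t) = t*√(-4 + t) (m(t) = √(-4 + t)*t = t*√(-4 + t))
I = 33041/279 (I = -1786/(18*(-31)/37) = -1786/(18*(-31)*(1/37)) = -1786/(-558/37) = -1786*(-37/558) = 33041/279 ≈ 118.43)
T(Y, K) = 33041/279
(835935 - 26792)*(-969984 + T(m(30), -571)) = (835935 - 26792)*(-969984 + 33041/279) = 809143*(-270592495/279) = -218948023181785/279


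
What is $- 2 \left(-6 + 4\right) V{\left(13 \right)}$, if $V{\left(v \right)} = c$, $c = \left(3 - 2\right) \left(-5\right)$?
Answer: $-20$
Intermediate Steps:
$c = -5$ ($c = 1 \left(-5\right) = -5$)
$V{\left(v \right)} = -5$
$- 2 \left(-6 + 4\right) V{\left(13 \right)} = - 2 \left(-6 + 4\right) \left(-5\right) = \left(-2\right) \left(-2\right) \left(-5\right) = 4 \left(-5\right) = -20$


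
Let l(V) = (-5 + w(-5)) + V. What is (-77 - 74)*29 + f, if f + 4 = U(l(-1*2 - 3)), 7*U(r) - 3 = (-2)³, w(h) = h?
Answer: -30686/7 ≈ -4383.7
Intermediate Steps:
l(V) = -10 + V (l(V) = (-5 - 5) + V = -10 + V)
U(r) = -5/7 (U(r) = 3/7 + (⅐)*(-2)³ = 3/7 + (⅐)*(-8) = 3/7 - 8/7 = -5/7)
f = -33/7 (f = -4 - 5/7 = -33/7 ≈ -4.7143)
(-77 - 74)*29 + f = (-77 - 74)*29 - 33/7 = -151*29 - 33/7 = -4379 - 33/7 = -30686/7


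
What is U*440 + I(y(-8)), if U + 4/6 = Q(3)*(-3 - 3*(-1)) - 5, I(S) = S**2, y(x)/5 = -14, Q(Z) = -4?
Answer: 7220/3 ≈ 2406.7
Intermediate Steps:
y(x) = -70 (y(x) = 5*(-14) = -70)
U = -17/3 (U = -2/3 + (-4*(-3 - 3*(-1)) - 5) = -2/3 + (-4*(-3 + 3) - 5) = -2/3 + (-4*0 - 5) = -2/3 + (0 - 5) = -2/3 - 5 = -17/3 ≈ -5.6667)
U*440 + I(y(-8)) = -17/3*440 + (-70)**2 = -7480/3 + 4900 = 7220/3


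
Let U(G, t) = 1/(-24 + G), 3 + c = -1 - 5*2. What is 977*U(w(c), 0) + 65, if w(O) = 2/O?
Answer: 4146/169 ≈ 24.533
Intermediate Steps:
c = -14 (c = -3 + (-1 - 5*2) = -3 + (-1 - 10) = -3 - 11 = -14)
977*U(w(c), 0) + 65 = 977/(-24 + 2/(-14)) + 65 = 977/(-24 + 2*(-1/14)) + 65 = 977/(-24 - ⅐) + 65 = 977/(-169/7) + 65 = 977*(-7/169) + 65 = -6839/169 + 65 = 4146/169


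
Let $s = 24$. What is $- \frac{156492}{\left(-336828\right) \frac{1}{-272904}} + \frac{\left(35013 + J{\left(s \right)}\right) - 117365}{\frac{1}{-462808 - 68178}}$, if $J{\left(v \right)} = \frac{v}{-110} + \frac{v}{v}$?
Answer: $\frac{67505859192220258}{1543795} \approx 4.3727 \cdot 10^{10}$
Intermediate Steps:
$J{\left(v \right)} = 1 - \frac{v}{110}$ ($J{\left(v \right)} = v \left(- \frac{1}{110}\right) + 1 = - \frac{v}{110} + 1 = 1 - \frac{v}{110}$)
$- \frac{156492}{\left(-336828\right) \frac{1}{-272904}} + \frac{\left(35013 + J{\left(s \right)}\right) - 117365}{\frac{1}{-462808 - 68178}} = - \frac{156492}{\left(-336828\right) \frac{1}{-272904}} + \frac{\left(35013 + \left(1 - \frac{12}{55}\right)\right) - 117365}{\frac{1}{-462808 - 68178}} = - \frac{156492}{\left(-336828\right) \left(- \frac{1}{272904}\right)} + \frac{\left(35013 + \left(1 - \frac{12}{55}\right)\right) - 117365}{\frac{1}{-530986}} = - \frac{156492}{\frac{28069}{22742}} + \frac{\left(35013 + \frac{43}{55}\right) - 117365}{- \frac{1}{530986}} = \left(-156492\right) \frac{22742}{28069} + \left(\frac{1925758}{55} - 117365\right) \left(-530986\right) = - \frac{3558941064}{28069} - - \frac{2405003916562}{55} = - \frac{3558941064}{28069} + \frac{2405003916562}{55} = \frac{67505859192220258}{1543795}$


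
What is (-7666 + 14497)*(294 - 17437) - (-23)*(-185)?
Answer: -117108088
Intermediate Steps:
(-7666 + 14497)*(294 - 17437) - (-23)*(-185) = 6831*(-17143) - 1*4255 = -117103833 - 4255 = -117108088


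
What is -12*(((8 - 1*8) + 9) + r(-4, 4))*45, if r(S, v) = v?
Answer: -7020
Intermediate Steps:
-12*(((8 - 1*8) + 9) + r(-4, 4))*45 = -12*(((8 - 1*8) + 9) + 4)*45 = -12*(((8 - 8) + 9) + 4)*45 = -12*((0 + 9) + 4)*45 = -12*(9 + 4)*45 = -12*13*45 = -156*45 = -7020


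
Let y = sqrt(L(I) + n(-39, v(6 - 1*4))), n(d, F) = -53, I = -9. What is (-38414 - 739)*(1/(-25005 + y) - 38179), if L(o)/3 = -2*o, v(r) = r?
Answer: 37376539003701/25004 ≈ 1.4948e+9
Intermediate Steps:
L(o) = -6*o (L(o) = 3*(-2*o) = -6*o)
y = 1 (y = sqrt(-6*(-9) - 53) = sqrt(54 - 53) = sqrt(1) = 1)
(-38414 - 739)*(1/(-25005 + y) - 38179) = (-38414 - 739)*(1/(-25005 + 1) - 38179) = -39153*(1/(-25004) - 38179) = -39153*(-1/25004 - 38179) = -39153*(-954627717/25004) = 37376539003701/25004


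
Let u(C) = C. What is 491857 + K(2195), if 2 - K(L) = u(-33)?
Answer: 491892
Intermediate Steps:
K(L) = 35 (K(L) = 2 - 1*(-33) = 2 + 33 = 35)
491857 + K(2195) = 491857 + 35 = 491892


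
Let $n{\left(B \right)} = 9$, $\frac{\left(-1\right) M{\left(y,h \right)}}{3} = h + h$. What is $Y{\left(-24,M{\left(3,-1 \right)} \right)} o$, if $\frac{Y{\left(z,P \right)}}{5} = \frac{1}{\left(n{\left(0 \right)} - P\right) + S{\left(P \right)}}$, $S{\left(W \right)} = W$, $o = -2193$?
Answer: $- \frac{3655}{3} \approx -1218.3$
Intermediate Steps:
$M{\left(y,h \right)} = - 6 h$ ($M{\left(y,h \right)} = - 3 \left(h + h\right) = - 3 \cdot 2 h = - 6 h$)
$Y{\left(z,P \right)} = \frac{5}{9}$ ($Y{\left(z,P \right)} = \frac{5}{\left(9 - P\right) + P} = \frac{5}{9}$)
$Y{\left(-24,M{\left(3,-1 \right)} \right)} o = \frac{5}{9} \left(-2193\right) = - \frac{3655}{3}$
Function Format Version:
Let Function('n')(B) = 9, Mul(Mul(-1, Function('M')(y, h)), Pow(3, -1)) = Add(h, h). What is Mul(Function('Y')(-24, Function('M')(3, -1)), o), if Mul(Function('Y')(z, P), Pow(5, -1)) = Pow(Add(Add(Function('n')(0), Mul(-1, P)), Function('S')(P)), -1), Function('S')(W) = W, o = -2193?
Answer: Rational(-3655, 3) ≈ -1218.3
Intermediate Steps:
Function('M')(y, h) = Mul(-6, h) (Function('M')(y, h) = Mul(-3, Add(h, h)) = Mul(-3, Mul(2, h)) = Mul(-6, h))
Function('Y')(z, P) = Rational(5, 9) (Function('Y')(z, P) = Mul(5, Pow(Add(Add(9, Mul(-1, P)), P), -1)) = Mul(5, Pow(9, -1)) = Mul(5, Rational(1, 9)) = Rational(5, 9))
Mul(Function('Y')(-24, Function('M')(3, -1)), o) = Mul(Rational(5, 9), -2193) = Rational(-3655, 3)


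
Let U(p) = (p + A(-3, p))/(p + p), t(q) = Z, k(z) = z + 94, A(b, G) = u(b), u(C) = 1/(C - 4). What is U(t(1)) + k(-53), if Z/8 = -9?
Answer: 41833/1008 ≈ 41.501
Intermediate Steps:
u(C) = 1/(-4 + C)
A(b, G) = 1/(-4 + b)
Z = -72 (Z = 8*(-9) = -72)
k(z) = 94 + z
t(q) = -72
U(p) = (-1/7 + p)/(2*p) (U(p) = (p + 1/(-4 - 3))/(p + p) = (p + 1/(-7))/((2*p)) = (p - 1/7)*(1/(2*p)) = (-1/7 + p)*(1/(2*p)) = (-1/7 + p)/(2*p))
U(t(1)) + k(-53) = (1/14)*(-1 + 7*(-72))/(-72) + (94 - 53) = (1/14)*(-1/72)*(-1 - 504) + 41 = (1/14)*(-1/72)*(-505) + 41 = 505/1008 + 41 = 41833/1008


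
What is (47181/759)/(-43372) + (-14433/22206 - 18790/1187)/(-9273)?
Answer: 13977243135479/40637534288984556 ≈ 0.00034395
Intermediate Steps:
(47181/759)/(-43372) + (-14433/22206 - 18790/1187)/(-9273) = (47181*(1/759))*(-1/43372) + (-14433*1/22206 - 18790*1/1187)*(-1/9273) = (15727/253)*(-1/43372) + (-4811/7402 - 18790/1187)*(-1/9273) = -15727/10973116 - 144794237/8786174*(-1/9273) = -15727/10973116 + 144794237/81474191502 = 13977243135479/40637534288984556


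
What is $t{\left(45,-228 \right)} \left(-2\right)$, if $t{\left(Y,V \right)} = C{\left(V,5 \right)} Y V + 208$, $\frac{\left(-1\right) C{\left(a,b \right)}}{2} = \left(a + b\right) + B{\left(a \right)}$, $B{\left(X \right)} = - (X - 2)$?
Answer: $-287696$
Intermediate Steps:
$B{\left(X \right)} = 2 - X$ ($B{\left(X \right)} = - (X - 2) = - (-2 + X) = 2 - X$)
$C{\left(a,b \right)} = -4 - 2 b$ ($C{\left(a,b \right)} = - 2 \left(\left(a + b\right) - \left(-2 + a\right)\right) = - 2 \left(2 + b\right) = -4 - 2 b$)
$t{\left(Y,V \right)} = 208 - 14 V Y$ ($t{\left(Y,V \right)} = \left(-4 - 10\right) Y V + 208 = - 14 Y V + 208 = - 14 V Y + 208 = 208 - 14 V Y$)
$t{\left(45,-228 \right)} \left(-2\right) = \left(208 - \left(-3192\right) 45\right) \left(-2\right) = \left(208 + 143640\right) \left(-2\right) = 143848 \left(-2\right) = -287696$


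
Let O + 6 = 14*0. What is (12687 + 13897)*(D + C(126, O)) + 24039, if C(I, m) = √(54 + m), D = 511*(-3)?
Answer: -40729233 + 106336*√3 ≈ -4.0545e+7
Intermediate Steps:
O = -6 (O = -6 + 14*0 = -6 + 0 = -6)
D = -1533
(12687 + 13897)*(D + C(126, O)) + 24039 = (12687 + 13897)*(-1533 + √(54 - 6)) + 24039 = 26584*(-1533 + √48) + 24039 = 26584*(-1533 + 4*√3) + 24039 = (-40753272 + 106336*√3) + 24039 = -40729233 + 106336*√3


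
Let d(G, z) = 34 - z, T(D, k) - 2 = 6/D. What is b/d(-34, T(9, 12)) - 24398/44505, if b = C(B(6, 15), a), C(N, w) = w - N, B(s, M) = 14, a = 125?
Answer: 12526753/4183470 ≈ 2.9943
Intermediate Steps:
T(D, k) = 2 + 6/D
b = 111 (b = 125 - 1*14 = 125 - 14 = 111)
b/d(-34, T(9, 12)) - 24398/44505 = 111/(34 - (2 + 6/9)) - 24398/44505 = 111/(34 - (2 + 6*(⅑))) - 24398*1/44505 = 111/(34 - (2 + ⅔)) - 24398/44505 = 111/(34 - 1*8/3) - 24398/44505 = 111/(34 - 8/3) - 24398/44505 = 111/(94/3) - 24398/44505 = 111*(3/94) - 24398/44505 = 333/94 - 24398/44505 = 12526753/4183470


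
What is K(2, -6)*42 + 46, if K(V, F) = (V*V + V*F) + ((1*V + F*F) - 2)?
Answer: 1222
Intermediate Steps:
K(V, F) = -2 + V + F² + V² + F*V (K(V, F) = (V² + F*V) + ((V + F²) - 2) = (V² + F*V) + (-2 + V + F²) = -2 + V + F² + V² + F*V)
K(2, -6)*42 + 46 = (-2 + 2 + (-6)² + 2² - 6*2)*42 + 46 = (-2 + 2 + 36 + 4 - 12)*42 + 46 = 28*42 + 46 = 1176 + 46 = 1222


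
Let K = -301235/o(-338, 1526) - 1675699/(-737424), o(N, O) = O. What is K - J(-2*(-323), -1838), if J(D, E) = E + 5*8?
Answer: 901862411593/562654512 ≈ 1602.9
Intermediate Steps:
K = -109790400983/562654512 (K = -301235/1526 - 1675699/(-737424) = -301235*1/1526 - 1675699*(-1/737424) = -301235/1526 + 1675699/737424 = -109790400983/562654512 ≈ -195.13)
J(D, E) = 40 + E (J(D, E) = E + 40 = 40 + E)
K - J(-2*(-323), -1838) = -109790400983/562654512 - (40 - 1838) = -109790400983/562654512 - 1*(-1798) = -109790400983/562654512 + 1798 = 901862411593/562654512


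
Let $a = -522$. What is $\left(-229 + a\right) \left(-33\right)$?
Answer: $24783$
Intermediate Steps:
$\left(-229 + a\right) \left(-33\right) = \left(-229 - 522\right) \left(-33\right) = \left(-751\right) \left(-33\right) = 24783$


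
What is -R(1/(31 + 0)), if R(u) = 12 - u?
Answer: -371/31 ≈ -11.968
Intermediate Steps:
-R(1/(31 + 0)) = -(12 - 1/(31 + 0)) = -(12 - 1/31) = -1*371/31 = -371/31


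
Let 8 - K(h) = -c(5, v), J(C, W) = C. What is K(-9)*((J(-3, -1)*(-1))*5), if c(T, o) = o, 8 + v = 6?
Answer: 90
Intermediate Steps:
v = -2 (v = -8 + 6 = -2)
K(h) = 6 (K(h) = 8 - (-1)*(-2) = 8 - 1*2 = 8 - 2 = 6)
K(-9)*((J(-3, -1)*(-1))*5) = 6*(-3*(-1)*5) = 6*(3*5) = 6*15 = 90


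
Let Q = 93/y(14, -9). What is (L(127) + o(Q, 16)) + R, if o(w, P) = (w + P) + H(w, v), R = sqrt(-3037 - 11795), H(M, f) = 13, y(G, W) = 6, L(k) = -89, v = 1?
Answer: -89/2 + 12*I*sqrt(103) ≈ -44.5 + 121.79*I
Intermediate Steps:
R = 12*I*sqrt(103) (R = sqrt(-14832) = 12*I*sqrt(103) ≈ 121.79*I)
Q = 31/2 (Q = 93/6 = 93*(1/6) = 31/2 ≈ 15.500)
o(w, P) = 13 + P + w (o(w, P) = (w + P) + 13 = (P + w) + 13 = 13 + P + w)
(L(127) + o(Q, 16)) + R = (-89 + (13 + 16 + 31/2)) + 12*I*sqrt(103) = (-89 + 89/2) + 12*I*sqrt(103) = -89/2 + 12*I*sqrt(103)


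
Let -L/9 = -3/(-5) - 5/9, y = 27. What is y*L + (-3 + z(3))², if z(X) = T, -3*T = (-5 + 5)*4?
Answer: -9/5 ≈ -1.8000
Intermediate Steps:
T = 0 (T = -(-5 + 5)*4/3 = -0*4 = -⅓*0 = 0)
z(X) = 0
L = -⅖ (L = -9*(-3/(-5) - 5/9) = -9*(-3*(-⅕) - 5*⅑) = -9*(⅗ - 5/9) = -9*2/45 = -⅖ ≈ -0.40000)
y*L + (-3 + z(3))² = 27*(-⅖) + (-3 + 0)² = -54/5 + (-3)² = -54/5 + 9 = -9/5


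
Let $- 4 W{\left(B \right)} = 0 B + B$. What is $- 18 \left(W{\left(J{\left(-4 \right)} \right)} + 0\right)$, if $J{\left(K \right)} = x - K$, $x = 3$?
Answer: $\frac{63}{2} \approx 31.5$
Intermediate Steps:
$J{\left(K \right)} = 3 - K$
$W{\left(B \right)} = - \frac{B}{4}$ ($W{\left(B \right)} = - \frac{0 B + B}{4} = - \frac{0 + B}{4} = - \frac{B}{4}$)
$- 18 \left(W{\left(J{\left(-4 \right)} \right)} + 0\right) = - 18 \left(- \frac{3 - -4}{4} + 0\right) = - 18 \left(- \frac{3 + 4}{4} + 0\right) = - 18 \left(\left(- \frac{1}{4}\right) 7 + 0\right) = - 18 \left(- \frac{7}{4} + 0\right) = \left(-18\right) \left(- \frac{7}{4}\right) = \frac{63}{2}$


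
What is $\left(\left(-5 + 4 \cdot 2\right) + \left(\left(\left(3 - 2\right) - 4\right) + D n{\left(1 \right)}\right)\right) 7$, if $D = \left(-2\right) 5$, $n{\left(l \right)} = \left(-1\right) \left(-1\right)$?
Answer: $-70$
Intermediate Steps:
$n{\left(l \right)} = 1$
$D = -10$
$\left(\left(-5 + 4 \cdot 2\right) + \left(\left(\left(3 - 2\right) - 4\right) + D n{\left(1 \right)}\right)\right) 7 = \left(\left(-5 + 4 \cdot 2\right) + \left(\left(\left(3 - 2\right) - 4\right) - 10\right)\right) 7 = \left(\left(-5 + 8\right) + \left(\left(1 - 4\right) - 10\right)\right) 7 = \left(3 - 13\right) 7 = \left(-10\right) 7 = -70$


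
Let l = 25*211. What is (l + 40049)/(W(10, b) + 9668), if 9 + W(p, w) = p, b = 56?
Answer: 15108/3223 ≈ 4.6876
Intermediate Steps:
W(p, w) = -9 + p
l = 5275
(l + 40049)/(W(10, b) + 9668) = (5275 + 40049)/((-9 + 10) + 9668) = 45324/(1 + 9668) = 45324/9669 = 45324*(1/9669) = 15108/3223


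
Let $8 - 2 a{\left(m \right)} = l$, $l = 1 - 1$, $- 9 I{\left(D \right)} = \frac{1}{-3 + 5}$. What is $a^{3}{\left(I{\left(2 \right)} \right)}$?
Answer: $64$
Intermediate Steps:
$I{\left(D \right)} = - \frac{1}{18}$ ($I{\left(D \right)} = - \frac{1}{9 \left(-3 + 5\right)} = - \frac{1}{9 \cdot 2} = \left(- \frac{1}{9}\right) \frac{1}{2} = - \frac{1}{18}$)
$l = 0$
$a{\left(m \right)} = 4$ ($a{\left(m \right)} = 4 - 0 = 4 + 0 = 4$)
$a^{3}{\left(I{\left(2 \right)} \right)} = 4^{3} = 64$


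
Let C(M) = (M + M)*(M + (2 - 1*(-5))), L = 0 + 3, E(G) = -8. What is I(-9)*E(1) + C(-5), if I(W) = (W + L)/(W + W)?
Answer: -68/3 ≈ -22.667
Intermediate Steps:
L = 3
C(M) = 2*M*(7 + M) (C(M) = (2*M)*(M + (2 + 5)) = (2*M)*(M + 7) = (2*M)*(7 + M) = 2*M*(7 + M))
I(W) = (3 + W)/(2*W) (I(W) = (W + 3)/(W + W) = (3 + W)/((2*W)) = (3 + W)*(1/(2*W)) = (3 + W)/(2*W))
I(-9)*E(1) + C(-5) = ((½)*(3 - 9)/(-9))*(-8) + 2*(-5)*(7 - 5) = ((½)*(-⅑)*(-6))*(-8) + 2*(-5)*2 = (⅓)*(-8) - 20 = -8/3 - 20 = -68/3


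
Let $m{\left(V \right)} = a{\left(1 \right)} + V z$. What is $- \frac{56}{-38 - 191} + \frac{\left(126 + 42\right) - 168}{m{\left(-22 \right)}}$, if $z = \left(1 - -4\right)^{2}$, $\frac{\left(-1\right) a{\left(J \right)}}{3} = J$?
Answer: $\frac{56}{229} \approx 0.24454$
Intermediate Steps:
$a{\left(J \right)} = - 3 J$
$z = 25$ ($z = \left(1 + 4\right)^{2} = 5^{2} = 25$)
$m{\left(V \right)} = -3 + 25 V$ ($m{\left(V \right)} = \left(-3\right) 1 + V 25 = -3 + 25 V$)
$- \frac{56}{-38 - 191} + \frac{\left(126 + 42\right) - 168}{m{\left(-22 \right)}} = - \frac{56}{-38 - 191} + \frac{\left(126 + 42\right) - 168}{-3 + 25 \left(-22\right)} = - \frac{56}{-229} + \frac{168 - 168}{-3 - 550} = \left(-56\right) \left(- \frac{1}{229}\right) + \frac{0}{-553} = \frac{56}{229} + 0 \left(- \frac{1}{553}\right) = \frac{56}{229} + 0 = \frac{56}{229}$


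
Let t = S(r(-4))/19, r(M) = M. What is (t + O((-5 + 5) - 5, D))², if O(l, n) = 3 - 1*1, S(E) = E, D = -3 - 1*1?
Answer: 1156/361 ≈ 3.2022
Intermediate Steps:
D = -4 (D = -3 - 1 = -4)
O(l, n) = 2 (O(l, n) = 3 - 1 = 2)
t = -4/19 ≈ -0.21053
(t + O((-5 + 5) - 5, D))² = (-4/19 + 2)² = (34/19)² = 1156/361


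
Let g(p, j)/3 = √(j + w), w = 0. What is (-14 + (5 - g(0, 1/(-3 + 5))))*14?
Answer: -126 - 21*√2 ≈ -155.70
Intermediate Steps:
g(p, j) = 3*√j (g(p, j) = 3*√(j + 0) = 3*√j)
(-14 + (5 - g(0, 1/(-3 + 5))))*14 = (-14 + (5 - 3*√(1/(-3 + 5))))*14 = (-14 + (5 - 3*√(1/2)))*14 = (-14 + (5 - 3*√(½)))*14 = (-14 + (5 - 3*√2/2))*14 = (-9 - 3*√2/2)*14 = -126 - 21*√2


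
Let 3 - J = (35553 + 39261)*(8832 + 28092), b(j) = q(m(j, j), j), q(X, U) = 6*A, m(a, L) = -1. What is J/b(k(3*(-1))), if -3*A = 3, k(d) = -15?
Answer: 920810711/2 ≈ 4.6041e+8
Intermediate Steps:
A = -1 (A = -⅓*3 = -1)
q(X, U) = -6 (q(X, U) = 6*(-1) = -6)
b(j) = -6
J = -2762432133 (J = 3 - (35553 + 39261)*(8832 + 28092) = 3 - 74814*36924 = 3 - 1*2762432136 = 3 - 2762432136 = -2762432133)
J/b(k(3*(-1))) = -2762432133/(-6) = -2762432133*(-⅙) = 920810711/2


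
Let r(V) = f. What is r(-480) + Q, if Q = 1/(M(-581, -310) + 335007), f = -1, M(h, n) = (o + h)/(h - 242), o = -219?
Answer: -275710738/275711561 ≈ -1.0000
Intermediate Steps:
M(h, n) = (-219 + h)/(-242 + h) (M(h, n) = (-219 + h)/(h - 242) = (-219 + h)/(-242 + h))
r(V) = -1
Q = 823/275711561 (Q = 1/((-219 - 581)/(-242 - 581) + 335007) = 1/(-800/(-823) + 335007) = 1/(-1/823*(-800) + 335007) = 1/(800/823 + 335007) = 1/(275711561/823) = 823/275711561 ≈ 2.9850e-6)
r(-480) + Q = -1 + 823/275711561 = -275710738/275711561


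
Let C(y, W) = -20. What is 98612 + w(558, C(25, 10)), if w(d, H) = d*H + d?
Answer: 88010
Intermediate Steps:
w(d, H) = d + H*d (w(d, H) = H*d + d = d + H*d)
98612 + w(558, C(25, 10)) = 98612 + 558*(1 - 20) = 98612 + 558*(-19) = 98612 - 10602 = 88010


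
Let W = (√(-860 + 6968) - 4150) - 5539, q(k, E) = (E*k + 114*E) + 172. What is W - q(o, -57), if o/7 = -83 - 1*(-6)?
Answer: -34086 + 2*√1527 ≈ -34008.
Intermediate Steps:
o = -539 (o = 7*(-83 - 1*(-6)) = 7*(-83 + 6) = 7*(-77) = -539)
q(k, E) = 172 + 114*E + E*k (q(k, E) = (114*E + E*k) + 172 = 172 + 114*E + E*k)
W = -9689 + 2*√1527 (W = (√6108 - 4150) - 5539 = (2*√1527 - 4150) - 5539 = (-4150 + 2*√1527) - 5539 = -9689 + 2*√1527 ≈ -9610.8)
W - q(o, -57) = (-9689 + 2*√1527) - (172 + 114*(-57) - 57*(-539)) = (-9689 + 2*√1527) - (172 - 6498 + 30723) = (-9689 + 2*√1527) - 1*24397 = (-9689 + 2*√1527) - 24397 = -34086 + 2*√1527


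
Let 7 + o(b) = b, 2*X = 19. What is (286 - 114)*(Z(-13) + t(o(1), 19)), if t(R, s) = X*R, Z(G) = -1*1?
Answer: -9976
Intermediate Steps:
X = 19/2 (X = (1/2)*19 = 19/2 ≈ 9.5000)
o(b) = -7 + b
Z(G) = -1
t(R, s) = 19*R/2
(286 - 114)*(Z(-13) + t(o(1), 19)) = (286 - 114)*(-1 + 19*(-7 + 1)/2) = 172*(-1 + (19/2)*(-6)) = 172*(-1 - 57) = 172*(-58) = -9976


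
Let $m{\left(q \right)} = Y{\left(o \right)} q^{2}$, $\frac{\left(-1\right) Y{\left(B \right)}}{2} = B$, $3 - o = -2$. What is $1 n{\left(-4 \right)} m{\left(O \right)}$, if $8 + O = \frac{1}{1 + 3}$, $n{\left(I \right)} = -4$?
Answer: $\frac{4805}{2} \approx 2402.5$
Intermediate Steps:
$o = 5$ ($o = 3 - -2 = 3 + 2 = 5$)
$Y{\left(B \right)} = - 2 B$
$O = - \frac{31}{4}$ ($O = -8 + \frac{1}{1 + 3} = -8 + \frac{1}{4} = - \frac{31}{4} \approx -7.75$)
$m{\left(q \right)} = - 10 q^{2}$ ($m{\left(q \right)} = \left(-2\right) 5 q^{2} = - 10 q^{2}$)
$1 n{\left(-4 \right)} m{\left(O \right)} = 1 \left(-4\right) \left(- 10 \left(- \frac{31}{4}\right)^{2}\right) = - 4 \left(\left(-10\right) \frac{961}{16}\right) = \left(-4\right) \left(- \frac{4805}{8}\right) = \frac{4805}{2}$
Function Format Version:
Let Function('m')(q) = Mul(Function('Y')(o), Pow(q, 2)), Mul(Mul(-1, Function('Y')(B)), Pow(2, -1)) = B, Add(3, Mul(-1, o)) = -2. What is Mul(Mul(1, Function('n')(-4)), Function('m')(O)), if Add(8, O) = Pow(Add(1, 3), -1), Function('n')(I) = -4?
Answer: Rational(4805, 2) ≈ 2402.5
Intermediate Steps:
o = 5 (o = Add(3, Mul(-1, -2)) = Add(3, 2) = 5)
Function('Y')(B) = Mul(-2, B)
O = Rational(-31, 4) (O = Add(-8, Pow(Add(1, 3), -1)) = Add(-8, Pow(4, -1)) = Add(-8, Rational(1, 4)) = Rational(-31, 4) ≈ -7.7500)
Function('m')(q) = Mul(-10, Pow(q, 2)) (Function('m')(q) = Mul(Mul(-2, 5), Pow(q, 2)) = Mul(-10, Pow(q, 2)))
Mul(Mul(1, Function('n')(-4)), Function('m')(O)) = Mul(Mul(1, -4), Mul(-10, Pow(Rational(-31, 4), 2))) = Mul(-4, Mul(-10, Rational(961, 16))) = Mul(-4, Rational(-4805, 8)) = Rational(4805, 2)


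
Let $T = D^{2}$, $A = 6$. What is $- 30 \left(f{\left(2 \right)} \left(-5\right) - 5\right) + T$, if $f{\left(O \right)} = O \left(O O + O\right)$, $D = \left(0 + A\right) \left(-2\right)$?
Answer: $2094$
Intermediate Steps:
$D = -12$ ($D = \left(0 + 6\right) \left(-2\right) = 6 \left(-2\right) = -12$)
$T = 144$ ($T = \left(-12\right)^{2} = 144$)
$f{\left(O \right)} = O \left(O + O^{2}\right)$ ($f{\left(O \right)} = O \left(O^{2} + O\right) = O \left(O + O^{2}\right)$)
$- 30 \left(f{\left(2 \right)} \left(-5\right) - 5\right) + T = - 30 \left(2^{2} \left(1 + 2\right) \left(-5\right) - 5\right) + 144 = - 30 \left(4 \cdot 3 \left(-5\right) - 5\right) + 144 = - 30 \left(12 \left(-5\right) - 5\right) + 144 = - 30 \left(-60 - 5\right) + 144 = \left(-30\right) \left(-65\right) + 144 = 1950 + 144 = 2094$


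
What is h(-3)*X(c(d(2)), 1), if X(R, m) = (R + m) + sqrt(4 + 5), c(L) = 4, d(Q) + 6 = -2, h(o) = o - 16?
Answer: -152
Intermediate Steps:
h(o) = -16 + o
d(Q) = -8 (d(Q) = -6 - 2 = -8)
X(R, m) = 3 + R + m (X(R, m) = (R + m) + sqrt(9) = (R + m) + 3 = 3 + R + m)
h(-3)*X(c(d(2)), 1) = (-16 - 3)*(3 + 4 + 1) = -19*8 = -152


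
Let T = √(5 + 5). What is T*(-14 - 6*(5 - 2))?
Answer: -32*√10 ≈ -101.19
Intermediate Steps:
T = √10 ≈ 3.1623
T*(-14 - 6*(5 - 2)) = √10*(-14 - 6*(5 - 2)) = √10*(-14 - 6*3) = √10*(-14 - 1*18) = √10*(-14 - 18) = √10*(-32) = -32*√10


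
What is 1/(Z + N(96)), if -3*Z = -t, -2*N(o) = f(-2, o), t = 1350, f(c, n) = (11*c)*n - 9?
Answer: 2/3021 ≈ 0.00066203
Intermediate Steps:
f(c, n) = -9 + 11*c*n (f(c, n) = 11*c*n - 9 = -9 + 11*c*n)
N(o) = 9/2 + 11*o (N(o) = -(-9 + 11*(-2)*o)/2 = -(-9 - 22*o)/2 = 9/2 + 11*o)
Z = 450 (Z = -(-1)*1350/3 = -1/3*(-1350) = 450)
1/(Z + N(96)) = 1/(450 + (9/2 + 11*96)) = 1/(450 + (9/2 + 1056)) = 1/(450 + 2121/2) = 1/(3021/2) = 2/3021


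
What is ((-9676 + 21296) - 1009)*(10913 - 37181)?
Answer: -278729748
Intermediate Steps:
((-9676 + 21296) - 1009)*(10913 - 37181) = (11620 - 1009)*(-26268) = 10611*(-26268) = -278729748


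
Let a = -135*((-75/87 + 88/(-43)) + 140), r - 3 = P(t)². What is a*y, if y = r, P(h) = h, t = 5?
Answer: -646202340/1247 ≈ -5.1821e+5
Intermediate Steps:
r = 28 (r = 3 + 5² = 3 + 25 = 28)
y = 28
a = -23078655/1247 (a = -135*((-75*1/87 + 88*(-1/43)) + 140) = -135*((-25/29 - 88/43) + 140) = -135*(-3627/1247 + 140) = -135*170953/1247 = -23078655/1247 ≈ -18507.)
a*y = -23078655/1247*28 = -646202340/1247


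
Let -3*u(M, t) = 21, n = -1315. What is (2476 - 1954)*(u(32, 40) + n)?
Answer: -690084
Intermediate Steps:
u(M, t) = -7 (u(M, t) = -⅓*21 = -7)
(2476 - 1954)*(u(32, 40) + n) = (2476 - 1954)*(-7 - 1315) = 522*(-1322) = -690084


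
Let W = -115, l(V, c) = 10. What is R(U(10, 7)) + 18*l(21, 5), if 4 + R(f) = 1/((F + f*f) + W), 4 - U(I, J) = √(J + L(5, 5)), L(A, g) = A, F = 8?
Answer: 963169/5473 + 16*√3/5473 ≈ 175.99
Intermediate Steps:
U(I, J) = 4 - √(5 + J) (U(I, J) = 4 - √(J + 5) = 4 - √(5 + J))
R(f) = -4 + 1/(-107 + f²) (R(f) = -4 + 1/((8 + f*f) - 115) = -4 + 1/((8 + f²) - 115) = -4 + 1/(-107 + f²))
R(U(10, 7)) + 18*l(21, 5) = (429 - 4*(4 - √(5 + 7))²)/(-107 + (4 - √(5 + 7))²) + 18*10 = (429 - 4*(4 - √12)²)/(-107 + (4 - √12)²) + 180 = (429 - 4*(4 - 2*√3)²)/(-107 + (4 - 2*√3)²) + 180 = 180 + (429 - 4*(4 - 2*√3)²)/(-107 + (4 - 2*√3)²)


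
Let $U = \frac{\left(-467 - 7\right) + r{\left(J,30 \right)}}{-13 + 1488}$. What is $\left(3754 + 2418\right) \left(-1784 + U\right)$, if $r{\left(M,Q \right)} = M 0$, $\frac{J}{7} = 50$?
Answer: $- \frac{16243926328}{1475} \approx -1.1013 \cdot 10^{7}$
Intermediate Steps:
$J = 350$ ($J = 7 \cdot 50 = 350$)
$r{\left(M,Q \right)} = 0$
$U = - \frac{474}{1475}$ ($U = \frac{\left(-467 - 7\right) + 0}{-13 + 1488} = \frac{\left(-467 - 7\right) + 0}{1475} = \left(-474 + 0\right) \frac{1}{1475} = \left(-474\right) \frac{1}{1475} = - \frac{474}{1475} \approx -0.32136$)
$\left(3754 + 2418\right) \left(-1784 + U\right) = \left(3754 + 2418\right) \left(-1784 - \frac{474}{1475}\right) = 6172 \left(- \frac{2631874}{1475}\right) = - \frac{16243926328}{1475}$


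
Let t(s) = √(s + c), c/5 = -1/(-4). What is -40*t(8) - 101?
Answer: -101 - 20*√37 ≈ -222.66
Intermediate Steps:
c = 5/4 (c = 5*(-1/(-4)) = 5*(-1*(-¼)) = 5*(¼) = 5/4 ≈ 1.2500)
t(s) = √(5/4 + s) (t(s) = √(s + 5/4) = √(5/4 + s))
-40*t(8) - 101 = -20*√(5 + 4*8) - 101 = -20*√(5 + 32) - 101 = -20*√37 - 101 = -101 - 20*√37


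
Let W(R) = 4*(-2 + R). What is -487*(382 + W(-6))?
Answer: -170450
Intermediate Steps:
W(R) = -8 + 4*R
-487*(382 + W(-6)) = -487*(382 + (-8 + 4*(-6))) = -487*(382 + (-8 - 24)) = -487*(382 - 32) = -487*350 = -170450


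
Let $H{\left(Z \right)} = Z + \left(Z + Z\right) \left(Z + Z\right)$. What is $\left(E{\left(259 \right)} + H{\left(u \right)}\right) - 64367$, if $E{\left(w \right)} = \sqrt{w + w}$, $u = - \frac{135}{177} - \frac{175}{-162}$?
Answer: $- \frac{2940102430579}{45677682} + \sqrt{518} \approx -64344.0$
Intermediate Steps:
$u = \frac{3035}{9558}$ ($u = \left(-135\right) \frac{1}{177} - - \frac{175}{162} = - \frac{45}{59} + \frac{175}{162} = \frac{3035}{9558} \approx 0.31753$)
$E{\left(w \right)} = \sqrt{2} \sqrt{w}$ ($E{\left(w \right)} = \sqrt{2 w} = \sqrt{2} \sqrt{w}$)
$H{\left(Z \right)} = Z + 4 Z^{2}$ ($H{\left(Z \right)} = Z + 2 Z 2 Z = Z + 4 Z^{2}$)
$\left(E{\left(259 \right)} + H{\left(u \right)}\right) - 64367 = \left(\sqrt{2} \sqrt{259} + \frac{3035 \left(1 + 4 \cdot \frac{3035}{9558}\right)}{9558}\right) - 64367 = \left(\sqrt{518} + \frac{3035 \left(1 + \frac{6070}{4779}\right)}{9558}\right) - 64367 = \left(\sqrt{518} + \frac{3035}{9558} \cdot \frac{10849}{4779}\right) - 64367 = \left(\sqrt{518} + \frac{32926715}{45677682}\right) - 64367 = \left(\frac{32926715}{45677682} + \sqrt{518}\right) - 64367 = - \frac{2940102430579}{45677682} + \sqrt{518}$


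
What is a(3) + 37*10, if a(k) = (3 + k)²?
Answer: 406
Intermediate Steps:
a(3) + 37*10 = (3 + 3)² + 37*10 = 6² + 370 = 36 + 370 = 406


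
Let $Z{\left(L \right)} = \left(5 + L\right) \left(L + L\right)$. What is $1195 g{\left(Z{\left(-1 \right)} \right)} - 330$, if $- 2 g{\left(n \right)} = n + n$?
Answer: $9230$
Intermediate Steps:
$Z{\left(L \right)} = 2 L \left(5 + L\right)$ ($Z{\left(L \right)} = \left(5 + L\right) 2 L = 2 L \left(5 + L\right)$)
$g{\left(n \right)} = - n$ ($g{\left(n \right)} = - \frac{n + n}{2} = - \frac{2 n}{2} = - n$)
$1195 g{\left(Z{\left(-1 \right)} \right)} - 330 = 1195 \left(- 2 \left(-1\right) \left(5 - 1\right)\right) - 330 = 1195 \left(- 2 \left(-1\right) 4\right) - 330 = 1195 \left(\left(-1\right) \left(-8\right)\right) - 330 = 1195 \cdot 8 - 330 = 9560 - 330 = 9230$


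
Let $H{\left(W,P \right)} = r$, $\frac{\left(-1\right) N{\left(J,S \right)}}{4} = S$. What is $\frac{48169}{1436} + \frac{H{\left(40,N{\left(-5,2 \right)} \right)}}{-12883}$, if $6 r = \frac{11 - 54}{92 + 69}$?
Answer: $\frac{299731103515}{8935494204} \approx 33.544$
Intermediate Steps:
$N{\left(J,S \right)} = - 4 S$
$r = - \frac{43}{966}$ ($r = \frac{\left(11 - 54\right) \frac{1}{92 + 69}}{6} = \frac{\left(-43\right) \frac{1}{161}}{6} = \frac{1}{6} \left(- \frac{43}{161}\right) = - \frac{43}{966} \approx -0.044513$)
$H{\left(W,P \right)} = - \frac{43}{966}$
$\frac{48169}{1436} + \frac{H{\left(40,N{\left(-5,2 \right)} \right)}}{-12883} = \frac{48169}{1436} - \frac{43}{966 \left(-12883\right)} = 48169 \cdot \frac{1}{1436} - - \frac{43}{12444978} = \frac{48169}{1436} + \frac{43}{12444978} = \frac{299731103515}{8935494204}$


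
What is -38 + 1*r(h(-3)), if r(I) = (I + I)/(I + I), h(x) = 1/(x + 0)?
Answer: -37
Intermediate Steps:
h(x) = 1/x
r(I) = 1 (r(I) = (2*I)/((2*I)) = (2*I)*(1/(2*I)) = 1)
-38 + 1*r(h(-3)) = -38 + 1*1 = -38 + 1 = -37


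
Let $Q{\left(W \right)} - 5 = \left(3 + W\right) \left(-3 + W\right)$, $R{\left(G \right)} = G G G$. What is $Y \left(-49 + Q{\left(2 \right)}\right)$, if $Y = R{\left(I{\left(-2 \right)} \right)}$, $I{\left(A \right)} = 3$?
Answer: $-1323$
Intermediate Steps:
$R{\left(G \right)} = G^{3}$ ($R{\left(G \right)} = G^{2} G = G^{3}$)
$Y = 27$ ($Y = 3^{3} = 27$)
$Q{\left(W \right)} = 5 + \left(-3 + W\right) \left(3 + W\right)$ ($Q{\left(W \right)} = 5 + \left(3 + W\right) \left(-3 + W\right) = 5 + \left(-3 + W\right) \left(3 + W\right)$)
$Y \left(-49 + Q{\left(2 \right)}\right) = 27 \left(-49 - \left(4 - 2^{2}\right)\right) = 27 \left(-49 + \left(-4 + 4\right)\right) = 27 \left(-49 + 0\right) = 27 \left(-49\right) = -1323$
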